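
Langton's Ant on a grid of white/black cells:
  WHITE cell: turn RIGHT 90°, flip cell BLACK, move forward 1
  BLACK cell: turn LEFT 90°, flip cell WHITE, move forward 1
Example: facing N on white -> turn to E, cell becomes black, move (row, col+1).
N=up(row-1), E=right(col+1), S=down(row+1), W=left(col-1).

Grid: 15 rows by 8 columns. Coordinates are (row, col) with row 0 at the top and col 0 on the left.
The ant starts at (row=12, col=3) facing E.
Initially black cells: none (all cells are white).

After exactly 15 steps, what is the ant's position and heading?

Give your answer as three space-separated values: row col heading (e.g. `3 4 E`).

Answer: 12 2 S

Derivation:
Step 1: on WHITE (12,3): turn R to S, flip to black, move to (13,3). |black|=1
Step 2: on WHITE (13,3): turn R to W, flip to black, move to (13,2). |black|=2
Step 3: on WHITE (13,2): turn R to N, flip to black, move to (12,2). |black|=3
Step 4: on WHITE (12,2): turn R to E, flip to black, move to (12,3). |black|=4
Step 5: on BLACK (12,3): turn L to N, flip to white, move to (11,3). |black|=3
Step 6: on WHITE (11,3): turn R to E, flip to black, move to (11,4). |black|=4
Step 7: on WHITE (11,4): turn R to S, flip to black, move to (12,4). |black|=5
Step 8: on WHITE (12,4): turn R to W, flip to black, move to (12,3). |black|=6
Step 9: on WHITE (12,3): turn R to N, flip to black, move to (11,3). |black|=7
Step 10: on BLACK (11,3): turn L to W, flip to white, move to (11,2). |black|=6
Step 11: on WHITE (11,2): turn R to N, flip to black, move to (10,2). |black|=7
Step 12: on WHITE (10,2): turn R to E, flip to black, move to (10,3). |black|=8
Step 13: on WHITE (10,3): turn R to S, flip to black, move to (11,3). |black|=9
Step 14: on WHITE (11,3): turn R to W, flip to black, move to (11,2). |black|=10
Step 15: on BLACK (11,2): turn L to S, flip to white, move to (12,2). |black|=9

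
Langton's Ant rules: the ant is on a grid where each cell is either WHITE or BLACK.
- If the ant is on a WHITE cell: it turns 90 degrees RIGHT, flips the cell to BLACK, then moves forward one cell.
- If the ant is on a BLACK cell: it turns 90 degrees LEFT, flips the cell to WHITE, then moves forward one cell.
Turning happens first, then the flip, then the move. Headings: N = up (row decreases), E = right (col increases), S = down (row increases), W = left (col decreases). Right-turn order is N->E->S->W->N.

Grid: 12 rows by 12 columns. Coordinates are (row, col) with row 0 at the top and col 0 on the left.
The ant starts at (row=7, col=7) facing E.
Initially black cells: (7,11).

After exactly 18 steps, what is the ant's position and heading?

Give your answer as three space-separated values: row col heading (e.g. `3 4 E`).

Step 1: on WHITE (7,7): turn R to S, flip to black, move to (8,7). |black|=2
Step 2: on WHITE (8,7): turn R to W, flip to black, move to (8,6). |black|=3
Step 3: on WHITE (8,6): turn R to N, flip to black, move to (7,6). |black|=4
Step 4: on WHITE (7,6): turn R to E, flip to black, move to (7,7). |black|=5
Step 5: on BLACK (7,7): turn L to N, flip to white, move to (6,7). |black|=4
Step 6: on WHITE (6,7): turn R to E, flip to black, move to (6,8). |black|=5
Step 7: on WHITE (6,8): turn R to S, flip to black, move to (7,8). |black|=6
Step 8: on WHITE (7,8): turn R to W, flip to black, move to (7,7). |black|=7
Step 9: on WHITE (7,7): turn R to N, flip to black, move to (6,7). |black|=8
Step 10: on BLACK (6,7): turn L to W, flip to white, move to (6,6). |black|=7
Step 11: on WHITE (6,6): turn R to N, flip to black, move to (5,6). |black|=8
Step 12: on WHITE (5,6): turn R to E, flip to black, move to (5,7). |black|=9
Step 13: on WHITE (5,7): turn R to S, flip to black, move to (6,7). |black|=10
Step 14: on WHITE (6,7): turn R to W, flip to black, move to (6,6). |black|=11
Step 15: on BLACK (6,6): turn L to S, flip to white, move to (7,6). |black|=10
Step 16: on BLACK (7,6): turn L to E, flip to white, move to (7,7). |black|=9
Step 17: on BLACK (7,7): turn L to N, flip to white, move to (6,7). |black|=8
Step 18: on BLACK (6,7): turn L to W, flip to white, move to (6,6). |black|=7

Answer: 6 6 W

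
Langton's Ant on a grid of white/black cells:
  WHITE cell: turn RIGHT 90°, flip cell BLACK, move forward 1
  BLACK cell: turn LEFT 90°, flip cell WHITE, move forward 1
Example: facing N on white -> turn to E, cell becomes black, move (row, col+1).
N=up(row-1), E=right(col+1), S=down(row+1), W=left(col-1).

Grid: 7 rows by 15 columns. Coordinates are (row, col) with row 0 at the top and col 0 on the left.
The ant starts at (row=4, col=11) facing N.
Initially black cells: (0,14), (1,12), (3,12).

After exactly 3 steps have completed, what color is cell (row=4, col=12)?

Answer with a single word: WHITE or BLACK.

Step 1: on WHITE (4,11): turn R to E, flip to black, move to (4,12). |black|=4
Step 2: on WHITE (4,12): turn R to S, flip to black, move to (5,12). |black|=5
Step 3: on WHITE (5,12): turn R to W, flip to black, move to (5,11). |black|=6

Answer: BLACK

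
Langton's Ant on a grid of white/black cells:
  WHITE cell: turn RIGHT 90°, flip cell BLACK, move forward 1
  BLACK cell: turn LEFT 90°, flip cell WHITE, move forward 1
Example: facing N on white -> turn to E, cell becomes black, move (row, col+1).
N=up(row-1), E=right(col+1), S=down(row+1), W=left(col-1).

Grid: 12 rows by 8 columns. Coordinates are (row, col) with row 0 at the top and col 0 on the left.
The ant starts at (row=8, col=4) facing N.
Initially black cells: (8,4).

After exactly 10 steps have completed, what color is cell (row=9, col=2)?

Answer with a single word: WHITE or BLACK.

Answer: BLACK

Derivation:
Step 1: on BLACK (8,4): turn L to W, flip to white, move to (8,3). |black|=0
Step 2: on WHITE (8,3): turn R to N, flip to black, move to (7,3). |black|=1
Step 3: on WHITE (7,3): turn R to E, flip to black, move to (7,4). |black|=2
Step 4: on WHITE (7,4): turn R to S, flip to black, move to (8,4). |black|=3
Step 5: on WHITE (8,4): turn R to W, flip to black, move to (8,3). |black|=4
Step 6: on BLACK (8,3): turn L to S, flip to white, move to (9,3). |black|=3
Step 7: on WHITE (9,3): turn R to W, flip to black, move to (9,2). |black|=4
Step 8: on WHITE (9,2): turn R to N, flip to black, move to (8,2). |black|=5
Step 9: on WHITE (8,2): turn R to E, flip to black, move to (8,3). |black|=6
Step 10: on WHITE (8,3): turn R to S, flip to black, move to (9,3). |black|=7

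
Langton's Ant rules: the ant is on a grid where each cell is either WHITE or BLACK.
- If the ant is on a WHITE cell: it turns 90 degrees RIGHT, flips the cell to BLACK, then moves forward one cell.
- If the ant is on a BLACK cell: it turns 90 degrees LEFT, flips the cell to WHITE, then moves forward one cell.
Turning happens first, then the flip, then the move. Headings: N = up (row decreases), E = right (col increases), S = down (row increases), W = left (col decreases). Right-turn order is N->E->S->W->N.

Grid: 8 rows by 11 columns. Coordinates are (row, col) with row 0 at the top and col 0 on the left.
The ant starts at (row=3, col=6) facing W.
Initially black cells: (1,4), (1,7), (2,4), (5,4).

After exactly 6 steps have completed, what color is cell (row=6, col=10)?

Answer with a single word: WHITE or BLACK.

Answer: WHITE

Derivation:
Step 1: on WHITE (3,6): turn R to N, flip to black, move to (2,6). |black|=5
Step 2: on WHITE (2,6): turn R to E, flip to black, move to (2,7). |black|=6
Step 3: on WHITE (2,7): turn R to S, flip to black, move to (3,7). |black|=7
Step 4: on WHITE (3,7): turn R to W, flip to black, move to (3,6). |black|=8
Step 5: on BLACK (3,6): turn L to S, flip to white, move to (4,6). |black|=7
Step 6: on WHITE (4,6): turn R to W, flip to black, move to (4,5). |black|=8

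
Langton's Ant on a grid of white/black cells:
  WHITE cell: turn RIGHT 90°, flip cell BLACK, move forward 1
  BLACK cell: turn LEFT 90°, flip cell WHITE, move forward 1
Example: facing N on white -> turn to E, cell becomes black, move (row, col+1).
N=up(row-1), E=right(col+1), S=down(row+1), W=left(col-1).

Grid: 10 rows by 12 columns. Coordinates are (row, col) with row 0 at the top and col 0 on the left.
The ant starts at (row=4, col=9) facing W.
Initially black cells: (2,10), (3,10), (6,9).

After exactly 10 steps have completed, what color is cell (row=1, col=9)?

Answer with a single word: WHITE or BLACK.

Answer: BLACK

Derivation:
Step 1: on WHITE (4,9): turn R to N, flip to black, move to (3,9). |black|=4
Step 2: on WHITE (3,9): turn R to E, flip to black, move to (3,10). |black|=5
Step 3: on BLACK (3,10): turn L to N, flip to white, move to (2,10). |black|=4
Step 4: on BLACK (2,10): turn L to W, flip to white, move to (2,9). |black|=3
Step 5: on WHITE (2,9): turn R to N, flip to black, move to (1,9). |black|=4
Step 6: on WHITE (1,9): turn R to E, flip to black, move to (1,10). |black|=5
Step 7: on WHITE (1,10): turn R to S, flip to black, move to (2,10). |black|=6
Step 8: on WHITE (2,10): turn R to W, flip to black, move to (2,9). |black|=7
Step 9: on BLACK (2,9): turn L to S, flip to white, move to (3,9). |black|=6
Step 10: on BLACK (3,9): turn L to E, flip to white, move to (3,10). |black|=5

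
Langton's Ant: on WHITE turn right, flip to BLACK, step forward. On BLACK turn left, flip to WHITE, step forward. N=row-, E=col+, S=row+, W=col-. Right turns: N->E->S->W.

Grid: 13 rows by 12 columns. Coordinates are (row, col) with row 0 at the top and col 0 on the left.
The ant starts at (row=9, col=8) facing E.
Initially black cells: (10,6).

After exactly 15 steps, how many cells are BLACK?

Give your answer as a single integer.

Answer: 10

Derivation:
Step 1: on WHITE (9,8): turn R to S, flip to black, move to (10,8). |black|=2
Step 2: on WHITE (10,8): turn R to W, flip to black, move to (10,7). |black|=3
Step 3: on WHITE (10,7): turn R to N, flip to black, move to (9,7). |black|=4
Step 4: on WHITE (9,7): turn R to E, flip to black, move to (9,8). |black|=5
Step 5: on BLACK (9,8): turn L to N, flip to white, move to (8,8). |black|=4
Step 6: on WHITE (8,8): turn R to E, flip to black, move to (8,9). |black|=5
Step 7: on WHITE (8,9): turn R to S, flip to black, move to (9,9). |black|=6
Step 8: on WHITE (9,9): turn R to W, flip to black, move to (9,8). |black|=7
Step 9: on WHITE (9,8): turn R to N, flip to black, move to (8,8). |black|=8
Step 10: on BLACK (8,8): turn L to W, flip to white, move to (8,7). |black|=7
Step 11: on WHITE (8,7): turn R to N, flip to black, move to (7,7). |black|=8
Step 12: on WHITE (7,7): turn R to E, flip to black, move to (7,8). |black|=9
Step 13: on WHITE (7,8): turn R to S, flip to black, move to (8,8). |black|=10
Step 14: on WHITE (8,8): turn R to W, flip to black, move to (8,7). |black|=11
Step 15: on BLACK (8,7): turn L to S, flip to white, move to (9,7). |black|=10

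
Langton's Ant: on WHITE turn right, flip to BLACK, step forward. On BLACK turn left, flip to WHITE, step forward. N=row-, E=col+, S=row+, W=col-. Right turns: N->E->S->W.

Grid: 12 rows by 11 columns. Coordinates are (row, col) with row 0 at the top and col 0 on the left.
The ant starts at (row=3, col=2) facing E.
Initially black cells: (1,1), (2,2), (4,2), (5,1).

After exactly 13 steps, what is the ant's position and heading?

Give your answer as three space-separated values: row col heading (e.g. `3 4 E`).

Step 1: on WHITE (3,2): turn R to S, flip to black, move to (4,2). |black|=5
Step 2: on BLACK (4,2): turn L to E, flip to white, move to (4,3). |black|=4
Step 3: on WHITE (4,3): turn R to S, flip to black, move to (5,3). |black|=5
Step 4: on WHITE (5,3): turn R to W, flip to black, move to (5,2). |black|=6
Step 5: on WHITE (5,2): turn R to N, flip to black, move to (4,2). |black|=7
Step 6: on WHITE (4,2): turn R to E, flip to black, move to (4,3). |black|=8
Step 7: on BLACK (4,3): turn L to N, flip to white, move to (3,3). |black|=7
Step 8: on WHITE (3,3): turn R to E, flip to black, move to (3,4). |black|=8
Step 9: on WHITE (3,4): turn R to S, flip to black, move to (4,4). |black|=9
Step 10: on WHITE (4,4): turn R to W, flip to black, move to (4,3). |black|=10
Step 11: on WHITE (4,3): turn R to N, flip to black, move to (3,3). |black|=11
Step 12: on BLACK (3,3): turn L to W, flip to white, move to (3,2). |black|=10
Step 13: on BLACK (3,2): turn L to S, flip to white, move to (4,2). |black|=9

Answer: 4 2 S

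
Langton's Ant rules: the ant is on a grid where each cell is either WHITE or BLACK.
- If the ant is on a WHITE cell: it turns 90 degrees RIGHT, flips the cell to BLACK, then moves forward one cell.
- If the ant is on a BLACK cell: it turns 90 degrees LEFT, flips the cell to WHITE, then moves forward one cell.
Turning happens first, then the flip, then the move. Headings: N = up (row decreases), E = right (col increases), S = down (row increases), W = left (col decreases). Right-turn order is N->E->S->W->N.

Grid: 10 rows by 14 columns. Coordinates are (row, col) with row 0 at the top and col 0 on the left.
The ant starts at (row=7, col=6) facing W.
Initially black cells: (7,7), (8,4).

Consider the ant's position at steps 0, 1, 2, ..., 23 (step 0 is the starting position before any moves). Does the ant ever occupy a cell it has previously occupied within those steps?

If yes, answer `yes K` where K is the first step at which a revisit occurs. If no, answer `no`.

Step 1: on WHITE (7,6): turn R to N, flip to black, move to (6,6). |black|=3 — new cell
Step 2: on WHITE (6,6): turn R to E, flip to black, move to (6,7). |black|=4 — new cell
Step 3: on WHITE (6,7): turn R to S, flip to black, move to (7,7). |black|=5 — new cell
Step 4: on BLACK (7,7): turn L to E, flip to white, move to (7,8). |black|=4 — new cell
Step 5: on WHITE (7,8): turn R to S, flip to black, move to (8,8). |black|=5 — new cell
Step 6: on WHITE (8,8): turn R to W, flip to black, move to (8,7). |black|=6 — new cell
Step 7: on WHITE (8,7): turn R to N, flip to black, move to (7,7). |black|=7 — REVISIT

Answer: yes 7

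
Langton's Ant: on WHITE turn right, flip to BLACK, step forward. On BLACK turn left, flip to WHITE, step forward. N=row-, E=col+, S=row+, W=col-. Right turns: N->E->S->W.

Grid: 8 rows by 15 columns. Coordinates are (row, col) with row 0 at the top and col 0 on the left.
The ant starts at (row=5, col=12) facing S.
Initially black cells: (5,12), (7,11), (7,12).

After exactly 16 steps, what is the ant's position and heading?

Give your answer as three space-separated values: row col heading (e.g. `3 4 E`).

Step 1: on BLACK (5,12): turn L to E, flip to white, move to (5,13). |black|=2
Step 2: on WHITE (5,13): turn R to S, flip to black, move to (6,13). |black|=3
Step 3: on WHITE (6,13): turn R to W, flip to black, move to (6,12). |black|=4
Step 4: on WHITE (6,12): turn R to N, flip to black, move to (5,12). |black|=5
Step 5: on WHITE (5,12): turn R to E, flip to black, move to (5,13). |black|=6
Step 6: on BLACK (5,13): turn L to N, flip to white, move to (4,13). |black|=5
Step 7: on WHITE (4,13): turn R to E, flip to black, move to (4,14). |black|=6
Step 8: on WHITE (4,14): turn R to S, flip to black, move to (5,14). |black|=7
Step 9: on WHITE (5,14): turn R to W, flip to black, move to (5,13). |black|=8
Step 10: on WHITE (5,13): turn R to N, flip to black, move to (4,13). |black|=9
Step 11: on BLACK (4,13): turn L to W, flip to white, move to (4,12). |black|=8
Step 12: on WHITE (4,12): turn R to N, flip to black, move to (3,12). |black|=9
Step 13: on WHITE (3,12): turn R to E, flip to black, move to (3,13). |black|=10
Step 14: on WHITE (3,13): turn R to S, flip to black, move to (4,13). |black|=11
Step 15: on WHITE (4,13): turn R to W, flip to black, move to (4,12). |black|=12
Step 16: on BLACK (4,12): turn L to S, flip to white, move to (5,12). |black|=11

Answer: 5 12 S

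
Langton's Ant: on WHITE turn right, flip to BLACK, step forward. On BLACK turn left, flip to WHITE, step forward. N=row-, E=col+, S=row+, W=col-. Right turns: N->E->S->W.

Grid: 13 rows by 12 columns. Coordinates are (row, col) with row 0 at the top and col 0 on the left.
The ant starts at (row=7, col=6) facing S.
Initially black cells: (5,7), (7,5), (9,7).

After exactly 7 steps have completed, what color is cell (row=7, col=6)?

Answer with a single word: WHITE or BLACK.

Step 1: on WHITE (7,6): turn R to W, flip to black, move to (7,5). |black|=4
Step 2: on BLACK (7,5): turn L to S, flip to white, move to (8,5). |black|=3
Step 3: on WHITE (8,5): turn R to W, flip to black, move to (8,4). |black|=4
Step 4: on WHITE (8,4): turn R to N, flip to black, move to (7,4). |black|=5
Step 5: on WHITE (7,4): turn R to E, flip to black, move to (7,5). |black|=6
Step 6: on WHITE (7,5): turn R to S, flip to black, move to (8,5). |black|=7
Step 7: on BLACK (8,5): turn L to E, flip to white, move to (8,6). |black|=6

Answer: BLACK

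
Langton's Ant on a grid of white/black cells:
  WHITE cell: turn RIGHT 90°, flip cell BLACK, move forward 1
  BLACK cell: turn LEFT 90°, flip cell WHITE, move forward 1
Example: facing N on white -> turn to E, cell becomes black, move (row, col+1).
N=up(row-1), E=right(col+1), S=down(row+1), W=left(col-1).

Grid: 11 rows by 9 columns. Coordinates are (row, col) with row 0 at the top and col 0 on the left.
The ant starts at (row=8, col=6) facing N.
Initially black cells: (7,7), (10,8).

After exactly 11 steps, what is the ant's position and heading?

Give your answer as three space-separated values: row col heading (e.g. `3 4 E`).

Step 1: on WHITE (8,6): turn R to E, flip to black, move to (8,7). |black|=3
Step 2: on WHITE (8,7): turn R to S, flip to black, move to (9,7). |black|=4
Step 3: on WHITE (9,7): turn R to W, flip to black, move to (9,6). |black|=5
Step 4: on WHITE (9,6): turn R to N, flip to black, move to (8,6). |black|=6
Step 5: on BLACK (8,6): turn L to W, flip to white, move to (8,5). |black|=5
Step 6: on WHITE (8,5): turn R to N, flip to black, move to (7,5). |black|=6
Step 7: on WHITE (7,5): turn R to E, flip to black, move to (7,6). |black|=7
Step 8: on WHITE (7,6): turn R to S, flip to black, move to (8,6). |black|=8
Step 9: on WHITE (8,6): turn R to W, flip to black, move to (8,5). |black|=9
Step 10: on BLACK (8,5): turn L to S, flip to white, move to (9,5). |black|=8
Step 11: on WHITE (9,5): turn R to W, flip to black, move to (9,4). |black|=9

Answer: 9 4 W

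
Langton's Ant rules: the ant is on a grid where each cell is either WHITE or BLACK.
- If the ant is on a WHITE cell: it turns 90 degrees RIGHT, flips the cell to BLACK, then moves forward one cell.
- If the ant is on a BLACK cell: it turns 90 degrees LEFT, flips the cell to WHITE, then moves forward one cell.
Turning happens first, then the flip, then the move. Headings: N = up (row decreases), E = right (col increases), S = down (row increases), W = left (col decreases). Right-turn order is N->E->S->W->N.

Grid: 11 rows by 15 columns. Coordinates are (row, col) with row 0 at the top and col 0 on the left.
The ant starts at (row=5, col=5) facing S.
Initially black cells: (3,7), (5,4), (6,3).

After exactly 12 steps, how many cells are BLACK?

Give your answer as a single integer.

Step 1: on WHITE (5,5): turn R to W, flip to black, move to (5,4). |black|=4
Step 2: on BLACK (5,4): turn L to S, flip to white, move to (6,4). |black|=3
Step 3: on WHITE (6,4): turn R to W, flip to black, move to (6,3). |black|=4
Step 4: on BLACK (6,3): turn L to S, flip to white, move to (7,3). |black|=3
Step 5: on WHITE (7,3): turn R to W, flip to black, move to (7,2). |black|=4
Step 6: on WHITE (7,2): turn R to N, flip to black, move to (6,2). |black|=5
Step 7: on WHITE (6,2): turn R to E, flip to black, move to (6,3). |black|=6
Step 8: on WHITE (6,3): turn R to S, flip to black, move to (7,3). |black|=7
Step 9: on BLACK (7,3): turn L to E, flip to white, move to (7,4). |black|=6
Step 10: on WHITE (7,4): turn R to S, flip to black, move to (8,4). |black|=7
Step 11: on WHITE (8,4): turn R to W, flip to black, move to (8,3). |black|=8
Step 12: on WHITE (8,3): turn R to N, flip to black, move to (7,3). |black|=9

Answer: 9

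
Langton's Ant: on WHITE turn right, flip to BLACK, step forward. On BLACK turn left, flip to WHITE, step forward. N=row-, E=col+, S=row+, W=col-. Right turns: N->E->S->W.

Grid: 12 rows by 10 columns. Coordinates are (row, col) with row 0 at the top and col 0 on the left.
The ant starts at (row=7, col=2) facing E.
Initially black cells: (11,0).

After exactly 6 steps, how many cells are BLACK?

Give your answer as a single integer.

Answer: 5

Derivation:
Step 1: on WHITE (7,2): turn R to S, flip to black, move to (8,2). |black|=2
Step 2: on WHITE (8,2): turn R to W, flip to black, move to (8,1). |black|=3
Step 3: on WHITE (8,1): turn R to N, flip to black, move to (7,1). |black|=4
Step 4: on WHITE (7,1): turn R to E, flip to black, move to (7,2). |black|=5
Step 5: on BLACK (7,2): turn L to N, flip to white, move to (6,2). |black|=4
Step 6: on WHITE (6,2): turn R to E, flip to black, move to (6,3). |black|=5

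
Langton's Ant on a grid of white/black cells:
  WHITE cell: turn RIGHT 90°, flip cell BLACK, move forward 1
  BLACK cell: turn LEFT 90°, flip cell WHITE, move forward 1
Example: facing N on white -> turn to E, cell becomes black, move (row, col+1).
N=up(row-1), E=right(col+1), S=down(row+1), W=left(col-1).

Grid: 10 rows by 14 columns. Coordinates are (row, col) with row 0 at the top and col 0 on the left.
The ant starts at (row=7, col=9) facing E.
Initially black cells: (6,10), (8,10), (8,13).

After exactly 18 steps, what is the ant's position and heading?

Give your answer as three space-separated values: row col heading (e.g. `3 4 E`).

Answer: 6 10 E

Derivation:
Step 1: on WHITE (7,9): turn R to S, flip to black, move to (8,9). |black|=4
Step 2: on WHITE (8,9): turn R to W, flip to black, move to (8,8). |black|=5
Step 3: on WHITE (8,8): turn R to N, flip to black, move to (7,8). |black|=6
Step 4: on WHITE (7,8): turn R to E, flip to black, move to (7,9). |black|=7
Step 5: on BLACK (7,9): turn L to N, flip to white, move to (6,9). |black|=6
Step 6: on WHITE (6,9): turn R to E, flip to black, move to (6,10). |black|=7
Step 7: on BLACK (6,10): turn L to N, flip to white, move to (5,10). |black|=6
Step 8: on WHITE (5,10): turn R to E, flip to black, move to (5,11). |black|=7
Step 9: on WHITE (5,11): turn R to S, flip to black, move to (6,11). |black|=8
Step 10: on WHITE (6,11): turn R to W, flip to black, move to (6,10). |black|=9
Step 11: on WHITE (6,10): turn R to N, flip to black, move to (5,10). |black|=10
Step 12: on BLACK (5,10): turn L to W, flip to white, move to (5,9). |black|=9
Step 13: on WHITE (5,9): turn R to N, flip to black, move to (4,9). |black|=10
Step 14: on WHITE (4,9): turn R to E, flip to black, move to (4,10). |black|=11
Step 15: on WHITE (4,10): turn R to S, flip to black, move to (5,10). |black|=12
Step 16: on WHITE (5,10): turn R to W, flip to black, move to (5,9). |black|=13
Step 17: on BLACK (5,9): turn L to S, flip to white, move to (6,9). |black|=12
Step 18: on BLACK (6,9): turn L to E, flip to white, move to (6,10). |black|=11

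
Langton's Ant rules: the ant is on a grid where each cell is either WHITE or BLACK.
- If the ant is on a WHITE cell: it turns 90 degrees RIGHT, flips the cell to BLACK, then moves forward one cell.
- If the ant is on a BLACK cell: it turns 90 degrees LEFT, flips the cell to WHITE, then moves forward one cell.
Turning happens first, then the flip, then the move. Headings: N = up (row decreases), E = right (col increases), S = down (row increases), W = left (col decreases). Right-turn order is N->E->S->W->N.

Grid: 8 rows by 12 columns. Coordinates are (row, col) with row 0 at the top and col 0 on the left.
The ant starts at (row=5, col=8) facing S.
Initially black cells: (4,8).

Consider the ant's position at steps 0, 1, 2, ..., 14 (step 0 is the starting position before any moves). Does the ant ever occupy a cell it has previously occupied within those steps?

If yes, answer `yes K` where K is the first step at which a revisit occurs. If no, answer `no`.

Answer: yes 7

Derivation:
Step 1: on WHITE (5,8): turn R to W, flip to black, move to (5,7). |black|=2 — new cell
Step 2: on WHITE (5,7): turn R to N, flip to black, move to (4,7). |black|=3 — new cell
Step 3: on WHITE (4,7): turn R to E, flip to black, move to (4,8). |black|=4 — new cell
Step 4: on BLACK (4,8): turn L to N, flip to white, move to (3,8). |black|=3 — new cell
Step 5: on WHITE (3,8): turn R to E, flip to black, move to (3,9). |black|=4 — new cell
Step 6: on WHITE (3,9): turn R to S, flip to black, move to (4,9). |black|=5 — new cell
Step 7: on WHITE (4,9): turn R to W, flip to black, move to (4,8). |black|=6 — REVISIT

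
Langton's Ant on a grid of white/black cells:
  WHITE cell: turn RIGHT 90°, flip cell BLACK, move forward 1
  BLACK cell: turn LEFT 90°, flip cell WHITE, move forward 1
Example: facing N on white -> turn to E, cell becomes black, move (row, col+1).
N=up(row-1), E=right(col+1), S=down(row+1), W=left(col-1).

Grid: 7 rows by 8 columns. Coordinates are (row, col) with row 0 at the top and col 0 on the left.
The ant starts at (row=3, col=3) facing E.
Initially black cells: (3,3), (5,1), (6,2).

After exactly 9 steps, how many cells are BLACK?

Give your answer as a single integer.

Step 1: on BLACK (3,3): turn L to N, flip to white, move to (2,3). |black|=2
Step 2: on WHITE (2,3): turn R to E, flip to black, move to (2,4). |black|=3
Step 3: on WHITE (2,4): turn R to S, flip to black, move to (3,4). |black|=4
Step 4: on WHITE (3,4): turn R to W, flip to black, move to (3,3). |black|=5
Step 5: on WHITE (3,3): turn R to N, flip to black, move to (2,3). |black|=6
Step 6: on BLACK (2,3): turn L to W, flip to white, move to (2,2). |black|=5
Step 7: on WHITE (2,2): turn R to N, flip to black, move to (1,2). |black|=6
Step 8: on WHITE (1,2): turn R to E, flip to black, move to (1,3). |black|=7
Step 9: on WHITE (1,3): turn R to S, flip to black, move to (2,3). |black|=8

Answer: 8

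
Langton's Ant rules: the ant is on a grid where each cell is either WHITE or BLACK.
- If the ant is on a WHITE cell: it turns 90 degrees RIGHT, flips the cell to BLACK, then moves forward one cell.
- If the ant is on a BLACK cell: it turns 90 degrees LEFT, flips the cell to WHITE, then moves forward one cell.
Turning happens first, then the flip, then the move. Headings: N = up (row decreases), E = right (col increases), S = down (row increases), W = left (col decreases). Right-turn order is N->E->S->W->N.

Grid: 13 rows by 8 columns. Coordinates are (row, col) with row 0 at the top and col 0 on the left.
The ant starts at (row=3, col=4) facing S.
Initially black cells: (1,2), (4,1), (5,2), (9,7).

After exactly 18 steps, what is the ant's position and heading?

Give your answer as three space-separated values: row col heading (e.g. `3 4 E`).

Answer: 2 5 N

Derivation:
Step 1: on WHITE (3,4): turn R to W, flip to black, move to (3,3). |black|=5
Step 2: on WHITE (3,3): turn R to N, flip to black, move to (2,3). |black|=6
Step 3: on WHITE (2,3): turn R to E, flip to black, move to (2,4). |black|=7
Step 4: on WHITE (2,4): turn R to S, flip to black, move to (3,4). |black|=8
Step 5: on BLACK (3,4): turn L to E, flip to white, move to (3,5). |black|=7
Step 6: on WHITE (3,5): turn R to S, flip to black, move to (4,5). |black|=8
Step 7: on WHITE (4,5): turn R to W, flip to black, move to (4,4). |black|=9
Step 8: on WHITE (4,4): turn R to N, flip to black, move to (3,4). |black|=10
Step 9: on WHITE (3,4): turn R to E, flip to black, move to (3,5). |black|=11
Step 10: on BLACK (3,5): turn L to N, flip to white, move to (2,5). |black|=10
Step 11: on WHITE (2,5): turn R to E, flip to black, move to (2,6). |black|=11
Step 12: on WHITE (2,6): turn R to S, flip to black, move to (3,6). |black|=12
Step 13: on WHITE (3,6): turn R to W, flip to black, move to (3,5). |black|=13
Step 14: on WHITE (3,5): turn R to N, flip to black, move to (2,5). |black|=14
Step 15: on BLACK (2,5): turn L to W, flip to white, move to (2,4). |black|=13
Step 16: on BLACK (2,4): turn L to S, flip to white, move to (3,4). |black|=12
Step 17: on BLACK (3,4): turn L to E, flip to white, move to (3,5). |black|=11
Step 18: on BLACK (3,5): turn L to N, flip to white, move to (2,5). |black|=10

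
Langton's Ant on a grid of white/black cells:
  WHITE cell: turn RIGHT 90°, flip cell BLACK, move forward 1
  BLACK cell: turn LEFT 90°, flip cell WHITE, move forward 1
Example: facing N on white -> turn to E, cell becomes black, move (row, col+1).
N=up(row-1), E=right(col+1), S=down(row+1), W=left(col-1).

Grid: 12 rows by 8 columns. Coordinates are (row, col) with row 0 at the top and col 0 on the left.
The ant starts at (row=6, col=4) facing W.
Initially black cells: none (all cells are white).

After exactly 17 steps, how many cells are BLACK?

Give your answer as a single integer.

Step 1: on WHITE (6,4): turn R to N, flip to black, move to (5,4). |black|=1
Step 2: on WHITE (5,4): turn R to E, flip to black, move to (5,5). |black|=2
Step 3: on WHITE (5,5): turn R to S, flip to black, move to (6,5). |black|=3
Step 4: on WHITE (6,5): turn R to W, flip to black, move to (6,4). |black|=4
Step 5: on BLACK (6,4): turn L to S, flip to white, move to (7,4). |black|=3
Step 6: on WHITE (7,4): turn R to W, flip to black, move to (7,3). |black|=4
Step 7: on WHITE (7,3): turn R to N, flip to black, move to (6,3). |black|=5
Step 8: on WHITE (6,3): turn R to E, flip to black, move to (6,4). |black|=6
Step 9: on WHITE (6,4): turn R to S, flip to black, move to (7,4). |black|=7
Step 10: on BLACK (7,4): turn L to E, flip to white, move to (7,5). |black|=6
Step 11: on WHITE (7,5): turn R to S, flip to black, move to (8,5). |black|=7
Step 12: on WHITE (8,5): turn R to W, flip to black, move to (8,4). |black|=8
Step 13: on WHITE (8,4): turn R to N, flip to black, move to (7,4). |black|=9
Step 14: on WHITE (7,4): turn R to E, flip to black, move to (7,5). |black|=10
Step 15: on BLACK (7,5): turn L to N, flip to white, move to (6,5). |black|=9
Step 16: on BLACK (6,5): turn L to W, flip to white, move to (6,4). |black|=8
Step 17: on BLACK (6,4): turn L to S, flip to white, move to (7,4). |black|=7

Answer: 7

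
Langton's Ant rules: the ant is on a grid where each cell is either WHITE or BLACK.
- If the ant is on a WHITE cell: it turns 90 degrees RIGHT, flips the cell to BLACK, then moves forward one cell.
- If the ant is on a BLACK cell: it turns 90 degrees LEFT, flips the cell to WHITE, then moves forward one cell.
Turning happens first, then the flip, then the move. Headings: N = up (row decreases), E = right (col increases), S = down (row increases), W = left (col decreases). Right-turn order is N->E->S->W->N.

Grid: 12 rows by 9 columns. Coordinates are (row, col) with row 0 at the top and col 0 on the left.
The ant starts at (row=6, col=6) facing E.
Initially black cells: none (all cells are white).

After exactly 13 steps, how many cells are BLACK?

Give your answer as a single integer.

Step 1: on WHITE (6,6): turn R to S, flip to black, move to (7,6). |black|=1
Step 2: on WHITE (7,6): turn R to W, flip to black, move to (7,5). |black|=2
Step 3: on WHITE (7,5): turn R to N, flip to black, move to (6,5). |black|=3
Step 4: on WHITE (6,5): turn R to E, flip to black, move to (6,6). |black|=4
Step 5: on BLACK (6,6): turn L to N, flip to white, move to (5,6). |black|=3
Step 6: on WHITE (5,6): turn R to E, flip to black, move to (5,7). |black|=4
Step 7: on WHITE (5,7): turn R to S, flip to black, move to (6,7). |black|=5
Step 8: on WHITE (6,7): turn R to W, flip to black, move to (6,6). |black|=6
Step 9: on WHITE (6,6): turn R to N, flip to black, move to (5,6). |black|=7
Step 10: on BLACK (5,6): turn L to W, flip to white, move to (5,5). |black|=6
Step 11: on WHITE (5,5): turn R to N, flip to black, move to (4,5). |black|=7
Step 12: on WHITE (4,5): turn R to E, flip to black, move to (4,6). |black|=8
Step 13: on WHITE (4,6): turn R to S, flip to black, move to (5,6). |black|=9

Answer: 9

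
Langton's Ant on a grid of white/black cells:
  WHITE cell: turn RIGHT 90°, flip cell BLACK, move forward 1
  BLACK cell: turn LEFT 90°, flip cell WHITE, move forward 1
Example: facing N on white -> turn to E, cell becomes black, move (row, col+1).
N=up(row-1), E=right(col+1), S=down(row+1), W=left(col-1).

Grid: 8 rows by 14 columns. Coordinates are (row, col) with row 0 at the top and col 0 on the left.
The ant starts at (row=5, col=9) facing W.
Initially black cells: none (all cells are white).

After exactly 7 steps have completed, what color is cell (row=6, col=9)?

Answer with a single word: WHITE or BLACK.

Answer: BLACK

Derivation:
Step 1: on WHITE (5,9): turn R to N, flip to black, move to (4,9). |black|=1
Step 2: on WHITE (4,9): turn R to E, flip to black, move to (4,10). |black|=2
Step 3: on WHITE (4,10): turn R to S, flip to black, move to (5,10). |black|=3
Step 4: on WHITE (5,10): turn R to W, flip to black, move to (5,9). |black|=4
Step 5: on BLACK (5,9): turn L to S, flip to white, move to (6,9). |black|=3
Step 6: on WHITE (6,9): turn R to W, flip to black, move to (6,8). |black|=4
Step 7: on WHITE (6,8): turn R to N, flip to black, move to (5,8). |black|=5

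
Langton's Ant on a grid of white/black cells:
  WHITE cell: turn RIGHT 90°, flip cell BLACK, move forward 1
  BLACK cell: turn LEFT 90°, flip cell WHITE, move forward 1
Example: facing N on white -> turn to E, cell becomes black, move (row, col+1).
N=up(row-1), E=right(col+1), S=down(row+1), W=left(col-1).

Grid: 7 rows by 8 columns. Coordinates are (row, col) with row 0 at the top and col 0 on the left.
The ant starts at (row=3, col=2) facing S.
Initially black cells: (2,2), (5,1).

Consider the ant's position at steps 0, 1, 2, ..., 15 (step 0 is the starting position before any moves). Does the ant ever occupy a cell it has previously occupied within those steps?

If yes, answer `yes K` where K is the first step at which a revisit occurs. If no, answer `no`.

Step 1: on WHITE (3,2): turn R to W, flip to black, move to (3,1). |black|=3 — new cell
Step 2: on WHITE (3,1): turn R to N, flip to black, move to (2,1). |black|=4 — new cell
Step 3: on WHITE (2,1): turn R to E, flip to black, move to (2,2). |black|=5 — new cell
Step 4: on BLACK (2,2): turn L to N, flip to white, move to (1,2). |black|=4 — new cell
Step 5: on WHITE (1,2): turn R to E, flip to black, move to (1,3). |black|=5 — new cell
Step 6: on WHITE (1,3): turn R to S, flip to black, move to (2,3). |black|=6 — new cell
Step 7: on WHITE (2,3): turn R to W, flip to black, move to (2,2). |black|=7 — REVISIT

Answer: yes 7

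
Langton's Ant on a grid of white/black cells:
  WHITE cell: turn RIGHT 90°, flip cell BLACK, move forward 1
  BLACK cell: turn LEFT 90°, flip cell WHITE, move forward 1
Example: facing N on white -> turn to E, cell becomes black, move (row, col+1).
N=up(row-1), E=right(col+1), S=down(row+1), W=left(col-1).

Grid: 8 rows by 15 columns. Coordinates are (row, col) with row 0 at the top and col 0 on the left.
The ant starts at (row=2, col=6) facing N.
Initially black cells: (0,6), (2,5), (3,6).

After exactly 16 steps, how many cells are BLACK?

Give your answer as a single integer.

Step 1: on WHITE (2,6): turn R to E, flip to black, move to (2,7). |black|=4
Step 2: on WHITE (2,7): turn R to S, flip to black, move to (3,7). |black|=5
Step 3: on WHITE (3,7): turn R to W, flip to black, move to (3,6). |black|=6
Step 4: on BLACK (3,6): turn L to S, flip to white, move to (4,6). |black|=5
Step 5: on WHITE (4,6): turn R to W, flip to black, move to (4,5). |black|=6
Step 6: on WHITE (4,5): turn R to N, flip to black, move to (3,5). |black|=7
Step 7: on WHITE (3,5): turn R to E, flip to black, move to (3,6). |black|=8
Step 8: on WHITE (3,6): turn R to S, flip to black, move to (4,6). |black|=9
Step 9: on BLACK (4,6): turn L to E, flip to white, move to (4,7). |black|=8
Step 10: on WHITE (4,7): turn R to S, flip to black, move to (5,7). |black|=9
Step 11: on WHITE (5,7): turn R to W, flip to black, move to (5,6). |black|=10
Step 12: on WHITE (5,6): turn R to N, flip to black, move to (4,6). |black|=11
Step 13: on WHITE (4,6): turn R to E, flip to black, move to (4,7). |black|=12
Step 14: on BLACK (4,7): turn L to N, flip to white, move to (3,7). |black|=11
Step 15: on BLACK (3,7): turn L to W, flip to white, move to (3,6). |black|=10
Step 16: on BLACK (3,6): turn L to S, flip to white, move to (4,6). |black|=9

Answer: 9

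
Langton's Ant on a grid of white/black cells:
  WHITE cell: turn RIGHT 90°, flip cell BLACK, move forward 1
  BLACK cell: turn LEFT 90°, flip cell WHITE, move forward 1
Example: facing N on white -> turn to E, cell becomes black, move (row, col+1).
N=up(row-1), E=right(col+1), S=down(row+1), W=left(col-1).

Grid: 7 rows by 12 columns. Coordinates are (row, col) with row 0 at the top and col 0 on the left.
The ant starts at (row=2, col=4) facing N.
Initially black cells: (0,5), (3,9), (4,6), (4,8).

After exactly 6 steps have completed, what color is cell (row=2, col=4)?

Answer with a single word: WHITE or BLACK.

Answer: WHITE

Derivation:
Step 1: on WHITE (2,4): turn R to E, flip to black, move to (2,5). |black|=5
Step 2: on WHITE (2,5): turn R to S, flip to black, move to (3,5). |black|=6
Step 3: on WHITE (3,5): turn R to W, flip to black, move to (3,4). |black|=7
Step 4: on WHITE (3,4): turn R to N, flip to black, move to (2,4). |black|=8
Step 5: on BLACK (2,4): turn L to W, flip to white, move to (2,3). |black|=7
Step 6: on WHITE (2,3): turn R to N, flip to black, move to (1,3). |black|=8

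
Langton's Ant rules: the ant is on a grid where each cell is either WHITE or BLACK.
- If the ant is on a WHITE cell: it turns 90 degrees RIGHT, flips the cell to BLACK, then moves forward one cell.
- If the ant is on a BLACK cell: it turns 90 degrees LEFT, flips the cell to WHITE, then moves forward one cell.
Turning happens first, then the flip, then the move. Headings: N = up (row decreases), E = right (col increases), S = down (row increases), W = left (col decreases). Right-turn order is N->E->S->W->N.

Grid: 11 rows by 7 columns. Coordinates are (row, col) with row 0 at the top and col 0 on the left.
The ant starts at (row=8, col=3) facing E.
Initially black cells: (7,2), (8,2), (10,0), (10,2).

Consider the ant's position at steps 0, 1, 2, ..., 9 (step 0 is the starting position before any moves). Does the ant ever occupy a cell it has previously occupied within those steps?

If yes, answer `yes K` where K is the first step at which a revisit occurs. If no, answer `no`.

Answer: no

Derivation:
Step 1: on WHITE (8,3): turn R to S, flip to black, move to (9,3). |black|=5 — new cell
Step 2: on WHITE (9,3): turn R to W, flip to black, move to (9,2). |black|=6 — new cell
Step 3: on WHITE (9,2): turn R to N, flip to black, move to (8,2). |black|=7 — new cell
Step 4: on BLACK (8,2): turn L to W, flip to white, move to (8,1). |black|=6 — new cell
Step 5: on WHITE (8,1): turn R to N, flip to black, move to (7,1). |black|=7 — new cell
Step 6: on WHITE (7,1): turn R to E, flip to black, move to (7,2). |black|=8 — new cell
Step 7: on BLACK (7,2): turn L to N, flip to white, move to (6,2). |black|=7 — new cell
Step 8: on WHITE (6,2): turn R to E, flip to black, move to (6,3). |black|=8 — new cell
Step 9: on WHITE (6,3): turn R to S, flip to black, move to (7,3). |black|=9 — new cell
No revisit within 9 steps.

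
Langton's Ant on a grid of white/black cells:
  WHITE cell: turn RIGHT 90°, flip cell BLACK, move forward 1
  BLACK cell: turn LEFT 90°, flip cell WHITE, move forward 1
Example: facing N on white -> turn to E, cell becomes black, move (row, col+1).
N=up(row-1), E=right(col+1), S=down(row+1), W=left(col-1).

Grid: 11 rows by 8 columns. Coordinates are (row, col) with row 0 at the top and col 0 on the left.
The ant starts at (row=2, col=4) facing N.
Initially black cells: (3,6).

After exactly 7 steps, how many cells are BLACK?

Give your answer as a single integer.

Step 1: on WHITE (2,4): turn R to E, flip to black, move to (2,5). |black|=2
Step 2: on WHITE (2,5): turn R to S, flip to black, move to (3,5). |black|=3
Step 3: on WHITE (3,5): turn R to W, flip to black, move to (3,4). |black|=4
Step 4: on WHITE (3,4): turn R to N, flip to black, move to (2,4). |black|=5
Step 5: on BLACK (2,4): turn L to W, flip to white, move to (2,3). |black|=4
Step 6: on WHITE (2,3): turn R to N, flip to black, move to (1,3). |black|=5
Step 7: on WHITE (1,3): turn R to E, flip to black, move to (1,4). |black|=6

Answer: 6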